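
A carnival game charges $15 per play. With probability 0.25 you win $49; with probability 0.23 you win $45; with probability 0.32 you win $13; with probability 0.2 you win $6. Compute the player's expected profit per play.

12.96

E[payout] = 49·0.25 + 45·0.23 + 13·0.32 + 6·0.2
 = 12.25 + 10.35 + 4.16 + 1.2
 = 27.96
Net = 27.96 - 15 = 12.96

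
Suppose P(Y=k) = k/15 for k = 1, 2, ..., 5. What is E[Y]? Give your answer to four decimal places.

E[Y] = Σ y·P(Y=y)
 = 1·1/15 + 2·2/15 + 3·1/5 + 4·4/15 + 5·1/3
 = 1/15 + 4/15 + 3/5 + 16/15 + 5/3
 = 11/3

3.6667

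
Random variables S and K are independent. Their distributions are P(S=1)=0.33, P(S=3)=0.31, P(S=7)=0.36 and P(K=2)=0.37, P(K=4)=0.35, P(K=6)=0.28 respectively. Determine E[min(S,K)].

E[min(S,K)] = Σ_s Σ_k min(s,k) · P(S=s)P(K=k)
 = 1·0.1221 + 1·0.1155 + 1·0.0924 + 2·0.1147 + 3·0.1085 + 3·0.0868 + 2·0.1332 + 4·0.126 + 6·0.1008
 = 0.1221 + 0.1155 + 0.0924 + 0.2294 + 0.3255 + 0.2604 + 0.2664 + 0.504 + 0.6048
 = 2.5205

2.5205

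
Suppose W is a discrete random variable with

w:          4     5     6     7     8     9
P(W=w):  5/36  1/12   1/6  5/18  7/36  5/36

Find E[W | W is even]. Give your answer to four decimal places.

P(W is even) = 5/36 + 1/6 + 7/36 = 1/2.
E[W | W is even] = [4·5/36 + 6·1/6 + 8·7/36] / (1/2)
 = 28/9 / (1/2)
 = 56/9

6.2222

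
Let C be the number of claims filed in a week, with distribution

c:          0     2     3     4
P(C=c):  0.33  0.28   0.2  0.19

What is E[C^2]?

E[C^2] = Σ c^2·P(C=c)
 = 0·0.33 + 4·0.28 + 9·0.2 + 16·0.19
 = 0 + 1.12 + 1.8 + 3.04
 = 5.96

5.96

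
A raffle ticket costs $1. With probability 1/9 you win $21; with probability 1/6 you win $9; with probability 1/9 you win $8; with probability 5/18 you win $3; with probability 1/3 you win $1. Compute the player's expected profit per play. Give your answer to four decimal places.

4.8889

E[payout] = 21·1/9 + 9·1/6 + 8·1/9 + 3·5/18 + 1·1/3
 = 7/3 + 3/2 + 8/9 + 5/6 + 1/3
 = 53/9
Net = 53/9 - 1 = 44/9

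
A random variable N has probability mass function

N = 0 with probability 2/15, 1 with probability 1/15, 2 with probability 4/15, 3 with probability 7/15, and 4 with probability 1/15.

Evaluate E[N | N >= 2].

P(N >= 2) = 4/15 + 7/15 + 1/15 = 4/5.
E[N | N >= 2] = [2·4/15 + 3·7/15 + 4·1/15] / (4/5)
 = 11/5 / (4/5)
 = 11/4

2.75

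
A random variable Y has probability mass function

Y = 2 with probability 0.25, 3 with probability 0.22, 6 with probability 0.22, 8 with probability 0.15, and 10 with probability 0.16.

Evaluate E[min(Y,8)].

4.96

E[min(Y,8)] = Σ min(y,8)·P(Y=y)
 = 2·0.25 + 3·0.22 + 6·0.22 + 8·0.15 + 8·0.16
 = 0.5 + 0.66 + 1.32 + 1.2 + 1.28
 = 4.96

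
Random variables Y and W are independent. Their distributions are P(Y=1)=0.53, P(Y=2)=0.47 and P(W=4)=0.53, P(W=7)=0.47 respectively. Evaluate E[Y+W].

E[Y+W] = Σ_y Σ_w (y+w) · P(Y=y)P(W=w)
 = 5·0.2809 + 8·0.2491 + 6·0.2491 + 9·0.2209
 = 1.4045 + 1.9928 + 1.4946 + 1.9881
 = 6.88

6.88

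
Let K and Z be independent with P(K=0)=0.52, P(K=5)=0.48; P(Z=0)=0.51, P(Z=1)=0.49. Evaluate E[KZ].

E[KZ] = Σ_k Σ_z kz · P(K=k)P(Z=z)
 = 0·0.2652 + 0·0.2548 + 0·0.2448 + 5·0.2352
 = 0 + 0 + 0 + 1.176
 = 1.176

1.176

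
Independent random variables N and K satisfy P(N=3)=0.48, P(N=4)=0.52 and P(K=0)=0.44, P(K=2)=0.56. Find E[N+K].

E[N+K] = Σ_n Σ_k (n+k) · P(N=n)P(K=k)
 = 3·0.2112 + 5·0.2688 + 4·0.2288 + 6·0.2912
 = 0.6336 + 1.344 + 0.9152 + 1.7472
 = 4.64

4.64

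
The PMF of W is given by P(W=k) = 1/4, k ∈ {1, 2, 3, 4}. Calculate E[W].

E[W] = Σ w·P(W=w)
 = 1·1/4 + 2·1/4 + 3·1/4 + 4·1/4
 = 1/4 + 1/2 + 3/4 + 1
 = 5/2

2.5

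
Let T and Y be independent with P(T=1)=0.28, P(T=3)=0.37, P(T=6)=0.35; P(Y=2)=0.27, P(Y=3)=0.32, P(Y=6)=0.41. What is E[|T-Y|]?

E[|T-Y|] = Σ_t Σ_y |t-y| · P(T=t)P(Y=y)
 = 1·0.0756 + 2·0.0896 + 5·0.1148 + 1·0.0999 + 0·0.1184 + 3·0.1517 + 4·0.0945 + 3·0.112 + 0·0.1435
 = 0.0756 + 0.1792 + 0.574 + 0.0999 + 0 + 0.4551 + 0.378 + 0.336 + 0
 = 2.0978

2.0978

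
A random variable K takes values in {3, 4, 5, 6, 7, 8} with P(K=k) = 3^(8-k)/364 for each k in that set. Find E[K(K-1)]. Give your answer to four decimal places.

9.4011

E[K(K-1)] = Σ k(k-1)·P(K=k)
 = 6·243/364 + 12·81/364 + 20·27/364 + 30·9/364 + 42·3/364 + 56·1/364
 = 729/182 + 243/91 + 135/91 + 135/182 + 9/26 + 2/13
 = 1711/182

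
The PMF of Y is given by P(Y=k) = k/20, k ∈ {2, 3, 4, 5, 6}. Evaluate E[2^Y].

32

E[2^Y] = Σ 2^y·P(Y=y)
 = 4·1/10 + 8·3/20 + 16·1/5 + 32·1/4 + 64·3/10
 = 2/5 + 6/5 + 16/5 + 8 + 96/5
 = 32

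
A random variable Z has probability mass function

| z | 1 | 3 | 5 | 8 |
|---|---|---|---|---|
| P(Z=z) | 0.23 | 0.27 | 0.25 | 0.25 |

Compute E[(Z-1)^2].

17.33

E[(Z-1)^2] = Σ (z-1)^2·P(Z=z)
 = 0·0.23 + 4·0.27 + 16·0.25 + 49·0.25
 = 0 + 1.08 + 4 + 12.25
 = 17.33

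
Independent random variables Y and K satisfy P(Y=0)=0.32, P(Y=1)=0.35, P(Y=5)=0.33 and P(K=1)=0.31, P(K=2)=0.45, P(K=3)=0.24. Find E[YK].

3.86

E[YK] = Σ_y Σ_k yk · P(Y=y)P(K=k)
 = 0·0.0992 + 0·0.144 + 0·0.0768 + 1·0.1085 + 2·0.1575 + 3·0.084 + 5·0.1023 + 10·0.1485 + 15·0.0792
 = 0 + 0 + 0 + 0.1085 + 0.315 + 0.252 + 0.5115 + 1.485 + 1.188
 = 3.86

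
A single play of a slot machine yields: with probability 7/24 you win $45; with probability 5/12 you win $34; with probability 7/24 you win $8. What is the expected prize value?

E[payout] = 45·7/24 + 34·5/12 + 8·7/24
 = 105/8 + 85/6 + 7/3
 = 237/8

29.625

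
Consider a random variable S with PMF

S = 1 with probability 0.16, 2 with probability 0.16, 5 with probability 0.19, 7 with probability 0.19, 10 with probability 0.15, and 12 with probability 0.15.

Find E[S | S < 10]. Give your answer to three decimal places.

P(S < 10) = 0.16 + 0.16 + 0.19 + 0.19 = 0.7.
E[S | S < 10] = [1·0.16 + 2·0.16 + 5·0.19 + 7·0.19] / 0.7
 = 2.76 / 0.7
 = 138/35

3.943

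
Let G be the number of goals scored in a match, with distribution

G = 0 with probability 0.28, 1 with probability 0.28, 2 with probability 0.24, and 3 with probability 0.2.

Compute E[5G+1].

7.8

E[5G+1] = Σ (5g+1)·P(G=g)
 = 1·0.28 + 6·0.28 + 11·0.24 + 16·0.2
 = 0.28 + 1.68 + 2.64 + 3.2
 = 7.8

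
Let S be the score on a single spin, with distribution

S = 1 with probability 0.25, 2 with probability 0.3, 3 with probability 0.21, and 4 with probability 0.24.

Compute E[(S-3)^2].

1.54

E[(S-3)^2] = Σ (s-3)^2·P(S=s)
 = 4·0.25 + 1·0.3 + 0·0.21 + 1·0.24
 = 1 + 0.3 + 0 + 0.24
 = 1.54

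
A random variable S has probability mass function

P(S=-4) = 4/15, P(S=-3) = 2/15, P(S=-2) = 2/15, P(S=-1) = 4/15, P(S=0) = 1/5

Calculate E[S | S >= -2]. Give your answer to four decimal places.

P(S >= -2) = 2/15 + 4/15 + 1/5 = 3/5.
E[S | S >= -2] = [(-2)·2/15 + (-1)·4/15 + 0·1/5] / (3/5)
 = -8/15 / (3/5)
 = -8/9

-0.8889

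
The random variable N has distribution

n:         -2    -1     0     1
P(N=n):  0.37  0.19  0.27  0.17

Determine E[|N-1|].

1.76

E[|N-1|] = Σ |n-1|·P(N=n)
 = 3·0.37 + 2·0.19 + 1·0.27 + 0·0.17
 = 1.11 + 0.38 + 0.27 + 0
 = 1.76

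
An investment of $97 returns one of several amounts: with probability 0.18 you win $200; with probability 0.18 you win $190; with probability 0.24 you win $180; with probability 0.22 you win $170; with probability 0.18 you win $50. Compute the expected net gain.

62.8

E[payout] = 200·0.18 + 190·0.18 + 180·0.24 + 170·0.22 + 50·0.18
 = 36 + 34.2 + 43.2 + 37.4 + 9
 = 159.8
Net = 159.8 - 97 = 62.8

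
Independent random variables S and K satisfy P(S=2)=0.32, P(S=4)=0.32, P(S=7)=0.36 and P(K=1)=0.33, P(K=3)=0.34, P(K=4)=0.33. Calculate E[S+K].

7.11

E[S+K] = Σ_s Σ_k (s+k) · P(S=s)P(K=k)
 = 3·0.1056 + 5·0.1088 + 6·0.1056 + 5·0.1056 + 7·0.1088 + 8·0.1056 + 8·0.1188 + 10·0.1224 + 11·0.1188
 = 0.3168 + 0.544 + 0.6336 + 0.528 + 0.7616 + 0.8448 + 0.9504 + 1.224 + 1.3068
 = 7.11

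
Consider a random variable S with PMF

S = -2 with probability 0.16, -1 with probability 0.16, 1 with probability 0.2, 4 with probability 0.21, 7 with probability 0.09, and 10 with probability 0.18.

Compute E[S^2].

E[S^2] = Σ s^2·P(S=s)
 = 4·0.16 + 1·0.16 + 1·0.2 + 16·0.21 + 49·0.09 + 100·0.18
 = 0.64 + 0.16 + 0.2 + 3.36 + 4.41 + 18
 = 26.77

26.77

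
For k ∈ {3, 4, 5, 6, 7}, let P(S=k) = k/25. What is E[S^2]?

E[S^2] = Σ s^2·P(S=s)
 = 9·3/25 + 16·4/25 + 25·1/5 + 36·6/25 + 49·7/25
 = 27/25 + 64/25 + 5 + 216/25 + 343/25
 = 31

31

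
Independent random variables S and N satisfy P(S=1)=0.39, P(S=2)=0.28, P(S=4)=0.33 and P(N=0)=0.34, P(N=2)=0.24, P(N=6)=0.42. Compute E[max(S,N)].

3.9302

E[max(S,N)] = Σ_s Σ_n max(s,n) · P(S=s)P(N=n)
 = 1·0.1326 + 2·0.0936 + 6·0.1638 + 2·0.0952 + 2·0.0672 + 6·0.1176 + 4·0.1122 + 4·0.0792 + 6·0.1386
 = 0.1326 + 0.1872 + 0.9828 + 0.1904 + 0.1344 + 0.7056 + 0.4488 + 0.3168 + 0.8316
 = 3.9302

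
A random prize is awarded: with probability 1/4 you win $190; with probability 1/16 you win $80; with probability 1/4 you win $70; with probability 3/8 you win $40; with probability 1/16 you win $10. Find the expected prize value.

E[payout] = 190·1/4 + 80·1/16 + 70·1/4 + 40·3/8 + 10·1/16
 = 95/2 + 5 + 35/2 + 15 + 5/8
 = 685/8

85.625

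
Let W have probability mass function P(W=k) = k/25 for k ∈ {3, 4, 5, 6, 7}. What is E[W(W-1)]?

E[W(W-1)] = Σ w(w-1)·P(W=w)
 = 6·3/25 + 12·4/25 + 20·1/5 + 30·6/25 + 42·7/25
 = 18/25 + 48/25 + 4 + 36/5 + 294/25
 = 128/5

25.6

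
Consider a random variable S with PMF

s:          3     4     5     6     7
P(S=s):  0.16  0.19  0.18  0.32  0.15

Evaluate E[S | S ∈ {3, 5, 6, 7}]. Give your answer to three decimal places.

5.370

P(S ∈ {3, 5, 6, 7}) = 0.16 + 0.18 + 0.32 + 0.15 = 0.81.
E[S | S ∈ {3, 5, 6, 7}] = [3·0.16 + 5·0.18 + 6·0.32 + 7·0.15] / 0.81
 = 4.35 / 0.81
 = 145/27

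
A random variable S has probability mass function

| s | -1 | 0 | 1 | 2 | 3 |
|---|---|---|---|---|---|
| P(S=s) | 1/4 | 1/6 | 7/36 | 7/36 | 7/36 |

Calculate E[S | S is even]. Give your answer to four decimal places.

1.0769

P(S is even) = 1/6 + 7/36 = 13/36.
E[S | S is even] = [0·1/6 + 2·7/36] / (13/36)
 = 7/18 / (13/36)
 = 14/13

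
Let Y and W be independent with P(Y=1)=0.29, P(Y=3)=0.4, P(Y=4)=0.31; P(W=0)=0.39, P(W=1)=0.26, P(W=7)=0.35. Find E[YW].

E[YW] = Σ_y Σ_w yw · P(Y=y)P(W=w)
 = 0·0.1131 + 1·0.0754 + 7·0.1015 + 0·0.156 + 3·0.104 + 21·0.14 + 0·0.1209 + 4·0.0806 + 28·0.1085
 = 0 + 0.0754 + 0.7105 + 0 + 0.312 + 2.94 + 0 + 0.3224 + 3.038
 = 7.3983

7.3983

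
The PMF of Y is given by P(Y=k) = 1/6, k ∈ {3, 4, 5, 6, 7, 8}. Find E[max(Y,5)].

6

E[max(Y,5)] = Σ max(y,5)·P(Y=y)
 = 5·1/6 + 5·1/6 + 5·1/6 + 6·1/6 + 7·1/6 + 8·1/6
 = 5/6 + 5/6 + 5/6 + 1 + 7/6 + 4/3
 = 6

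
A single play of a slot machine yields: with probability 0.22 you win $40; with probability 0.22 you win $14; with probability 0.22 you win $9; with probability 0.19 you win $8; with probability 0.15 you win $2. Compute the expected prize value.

E[payout] = 40·0.22 + 14·0.22 + 9·0.22 + 8·0.19 + 2·0.15
 = 8.8 + 3.08 + 1.98 + 1.52 + 0.3
 = 15.68

15.68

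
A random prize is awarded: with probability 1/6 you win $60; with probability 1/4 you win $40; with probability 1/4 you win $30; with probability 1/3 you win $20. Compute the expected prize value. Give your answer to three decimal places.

E[payout] = 60·1/6 + 40·1/4 + 30·1/4 + 20·1/3
 = 10 + 10 + 15/2 + 20/3
 = 205/6

34.167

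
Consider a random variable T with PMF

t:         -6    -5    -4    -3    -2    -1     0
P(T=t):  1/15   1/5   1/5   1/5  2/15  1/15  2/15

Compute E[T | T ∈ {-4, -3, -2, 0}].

-2.5

P(T ∈ {-4, -3, -2, 0}) = 1/5 + 1/5 + 2/15 + 2/15 = 2/3.
E[T | T ∈ {-4, -3, -2, 0}] = [(-4)·1/5 + (-3)·1/5 + (-2)·2/15 + 0·2/15] / (2/3)
 = -5/3 / (2/3)
 = -5/2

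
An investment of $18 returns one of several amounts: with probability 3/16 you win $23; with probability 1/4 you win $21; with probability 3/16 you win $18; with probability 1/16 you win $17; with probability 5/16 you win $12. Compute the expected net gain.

-0.25

E[payout] = 23·3/16 + 21·1/4 + 18·3/16 + 17·1/16 + 12·5/16
 = 69/16 + 21/4 + 27/8 + 17/16 + 15/4
 = 71/4
Net = 71/4 - 18 = -1/4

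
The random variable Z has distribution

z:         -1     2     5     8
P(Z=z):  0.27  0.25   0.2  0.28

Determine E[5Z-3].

14.35

E[5Z-3] = Σ (5z-3)·P(Z=z)
 = (-8)·0.27 + 7·0.25 + 22·0.2 + 37·0.28
 = (-2.16) + 1.75 + 4.4 + 10.36
 = 14.35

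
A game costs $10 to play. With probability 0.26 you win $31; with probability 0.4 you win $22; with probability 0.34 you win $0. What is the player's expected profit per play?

6.86

E[payout] = 31·0.26 + 22·0.4 + 0·0.34
 = 8.06 + 8.8 + 0
 = 16.86
Net = 16.86 - 10 = 6.86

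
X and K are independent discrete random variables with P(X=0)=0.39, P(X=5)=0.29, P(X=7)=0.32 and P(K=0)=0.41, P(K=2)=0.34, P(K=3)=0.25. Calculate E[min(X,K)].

E[min(X,K)] = Σ_x Σ_k min(x,k) · P(X=x)P(K=k)
 = 0·0.1599 + 0·0.1326 + 0·0.0975 + 0·0.1189 + 2·0.0986 + 3·0.0725 + 0·0.1312 + 2·0.1088 + 3·0.08
 = 0 + 0 + 0 + 0 + 0.1972 + 0.2175 + 0 + 0.2176 + 0.24
 = 0.8723

0.8723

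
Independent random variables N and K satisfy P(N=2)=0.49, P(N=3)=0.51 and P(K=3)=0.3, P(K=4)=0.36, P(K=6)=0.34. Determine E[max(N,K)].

E[max(N,K)] = Σ_n Σ_k max(n,k) · P(N=n)P(K=k)
 = 3·0.147 + 4·0.1764 + 6·0.1666 + 3·0.153 + 4·0.1836 + 6·0.1734
 = 0.441 + 0.7056 + 0.9996 + 0.459 + 0.7344 + 1.0404
 = 4.38

4.38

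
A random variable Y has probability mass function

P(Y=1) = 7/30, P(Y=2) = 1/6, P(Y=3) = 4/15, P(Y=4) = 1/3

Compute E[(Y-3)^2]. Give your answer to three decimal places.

1.433

E[(Y-3)^2] = Σ (y-3)^2·P(Y=y)
 = 4·7/30 + 1·1/6 + 0·4/15 + 1·1/3
 = 14/15 + 1/6 + 0 + 1/3
 = 43/30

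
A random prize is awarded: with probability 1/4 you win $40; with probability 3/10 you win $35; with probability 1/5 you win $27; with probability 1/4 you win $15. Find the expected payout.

E[payout] = 40·1/4 + 35·3/10 + 27·1/5 + 15·1/4
 = 10 + 21/2 + 27/5 + 15/4
 = 593/20

29.65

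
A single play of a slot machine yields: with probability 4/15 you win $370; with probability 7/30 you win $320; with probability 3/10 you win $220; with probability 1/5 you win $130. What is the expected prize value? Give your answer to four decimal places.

E[payout] = 370·4/15 + 320·7/30 + 220·3/10 + 130·1/5
 = 296/3 + 224/3 + 66 + 26
 = 796/3

265.3333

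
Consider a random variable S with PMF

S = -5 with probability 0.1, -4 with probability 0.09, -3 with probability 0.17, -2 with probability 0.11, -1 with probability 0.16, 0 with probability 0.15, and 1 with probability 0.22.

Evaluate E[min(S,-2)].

E[min(S,-2)] = Σ min(s,-2)·P(S=s)
 = (-5)·0.1 + (-4)·0.09 + (-3)·0.17 + (-2)·0.11 + (-2)·0.16 + (-2)·0.15 + (-2)·0.22
 = (-0.5) + (-0.36) + (-0.51) + (-0.22) + (-0.32) + (-0.3) + (-0.44)
 = -2.65

-2.65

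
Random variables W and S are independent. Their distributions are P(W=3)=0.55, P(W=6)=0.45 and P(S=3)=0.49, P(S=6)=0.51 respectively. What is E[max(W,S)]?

5.1915

E[max(W,S)] = Σ_w Σ_s max(w,s) · P(W=w)P(S=s)
 = 3·0.2695 + 6·0.2805 + 6·0.2205 + 6·0.2295
 = 0.8085 + 1.683 + 1.323 + 1.377
 = 5.1915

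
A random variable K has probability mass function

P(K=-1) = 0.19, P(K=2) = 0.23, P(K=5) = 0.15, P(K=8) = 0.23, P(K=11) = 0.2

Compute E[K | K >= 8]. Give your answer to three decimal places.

9.395

P(K >= 8) = 0.23 + 0.2 = 0.43.
E[K | K >= 8] = [8·0.23 + 11·0.2] / 0.43
 = 4.04 / 0.43
 = 404/43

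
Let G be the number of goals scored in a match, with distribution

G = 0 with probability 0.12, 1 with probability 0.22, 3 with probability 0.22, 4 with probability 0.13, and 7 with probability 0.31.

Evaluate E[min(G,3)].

2.2

E[min(G,3)] = Σ min(g,3)·P(G=g)
 = 0·0.12 + 1·0.22 + 3·0.22 + 3·0.13 + 3·0.31
 = 0 + 0.22 + 0.66 + 0.39 + 0.93
 = 2.2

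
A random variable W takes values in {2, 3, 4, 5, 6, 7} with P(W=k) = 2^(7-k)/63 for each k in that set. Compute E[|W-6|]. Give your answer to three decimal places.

3.127

E[|W-6|] = Σ |w-6|·P(W=w)
 = 4·32/63 + 3·16/63 + 2·8/63 + 1·4/63 + 0·2/63 + 1·1/63
 = 128/63 + 16/21 + 16/63 + 4/63 + 0 + 1/63
 = 197/63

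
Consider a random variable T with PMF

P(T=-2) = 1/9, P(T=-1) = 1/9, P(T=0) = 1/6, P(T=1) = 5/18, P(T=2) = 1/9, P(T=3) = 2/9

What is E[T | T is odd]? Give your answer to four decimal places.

P(T is odd) = 1/9 + 5/18 + 2/9 = 11/18.
E[T | T is odd] = [(-1)·1/9 + 1·5/18 + 3·2/9] / (11/18)
 = 5/6 / (11/18)
 = 15/11

1.3636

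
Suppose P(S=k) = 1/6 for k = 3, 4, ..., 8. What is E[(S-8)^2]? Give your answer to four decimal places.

E[(S-8)^2] = Σ (s-8)^2·P(S=s)
 = 25·1/6 + 16·1/6 + 9·1/6 + 4·1/6 + 1·1/6 + 0·1/6
 = 25/6 + 8/3 + 3/2 + 2/3 + 1/6 + 0
 = 55/6

9.1667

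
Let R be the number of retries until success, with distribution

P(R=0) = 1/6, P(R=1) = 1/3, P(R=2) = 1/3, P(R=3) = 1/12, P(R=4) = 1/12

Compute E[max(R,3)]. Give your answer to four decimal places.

E[max(R,3)] = Σ max(r,3)·P(R=r)
 = 3·1/6 + 3·1/3 + 3·1/3 + 3·1/12 + 4·1/12
 = 1/2 + 1 + 1 + 1/4 + 1/3
 = 37/12

3.0833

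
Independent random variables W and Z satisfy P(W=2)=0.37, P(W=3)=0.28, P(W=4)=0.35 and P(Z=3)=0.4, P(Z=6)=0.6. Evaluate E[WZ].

14.304

E[WZ] = Σ_w Σ_z wz · P(W=w)P(Z=z)
 = 6·0.148 + 12·0.222 + 9·0.112 + 18·0.168 + 12·0.14 + 24·0.21
 = 0.888 + 2.664 + 1.008 + 3.024 + 1.68 + 5.04
 = 14.304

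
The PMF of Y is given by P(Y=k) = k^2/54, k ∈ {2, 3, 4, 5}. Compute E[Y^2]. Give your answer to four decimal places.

18.1111

E[Y^2] = Σ y^2·P(Y=y)
 = 4·2/27 + 9·1/6 + 16·8/27 + 25·25/54
 = 8/27 + 3/2 + 128/27 + 625/54
 = 163/9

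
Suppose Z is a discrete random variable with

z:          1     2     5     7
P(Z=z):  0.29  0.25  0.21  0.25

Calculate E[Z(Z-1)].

E[Z(Z-1)] = Σ z(z-1)·P(Z=z)
 = 0·0.29 + 2·0.25 + 20·0.21 + 42·0.25
 = 0 + 0.5 + 4.2 + 10.5
 = 15.2

15.2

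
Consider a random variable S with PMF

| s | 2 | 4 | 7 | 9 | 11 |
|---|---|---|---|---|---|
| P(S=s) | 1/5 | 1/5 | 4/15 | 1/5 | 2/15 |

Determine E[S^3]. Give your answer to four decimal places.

429.1333

E[S^3] = Σ s^3·P(S=s)
 = 8·1/5 + 64·1/5 + 343·4/15 + 729·1/5 + 1331·2/15
 = 8/5 + 64/5 + 1372/15 + 729/5 + 2662/15
 = 6437/15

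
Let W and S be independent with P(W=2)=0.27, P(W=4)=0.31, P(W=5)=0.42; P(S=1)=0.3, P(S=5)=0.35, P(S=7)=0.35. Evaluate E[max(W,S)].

E[max(W,S)] = Σ_w Σ_s max(w,s) · P(W=w)P(S=s)
 = 2·0.081 + 5·0.0945 + 7·0.0945 + 4·0.093 + 5·0.1085 + 7·0.1085 + 5·0.126 + 5·0.147 + 7·0.147
 = 0.162 + 0.4725 + 0.6615 + 0.372 + 0.5425 + 0.7595 + 0.63 + 0.735 + 1.029
 = 5.364

5.364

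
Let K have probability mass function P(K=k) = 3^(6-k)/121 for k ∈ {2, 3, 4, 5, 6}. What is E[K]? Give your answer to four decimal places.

E[K] = Σ k·P(K=k)
 = 2·81/121 + 3·27/121 + 4·9/121 + 5·3/121 + 6·1/121
 = 162/121 + 81/121 + 36/121 + 15/121 + 6/121
 = 300/121

2.4793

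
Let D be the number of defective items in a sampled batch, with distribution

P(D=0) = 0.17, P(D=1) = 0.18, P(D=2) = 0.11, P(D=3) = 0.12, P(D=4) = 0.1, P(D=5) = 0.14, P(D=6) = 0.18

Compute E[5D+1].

15.7

E[5D+1] = Σ (5d+1)·P(D=d)
 = 1·0.17 + 6·0.18 + 11·0.11 + 16·0.12 + 21·0.1 + 26·0.14 + 31·0.18
 = 0.17 + 1.08 + 1.21 + 1.92 + 2.1 + 3.64 + 5.58
 = 15.7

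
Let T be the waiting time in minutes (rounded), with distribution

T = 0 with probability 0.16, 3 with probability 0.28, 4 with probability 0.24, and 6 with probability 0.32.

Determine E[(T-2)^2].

E[(T-2)^2] = Σ (t-2)^2·P(T=t)
 = 4·0.16 + 1·0.28 + 4·0.24 + 16·0.32
 = 0.64 + 0.28 + 0.96 + 5.12
 = 7

7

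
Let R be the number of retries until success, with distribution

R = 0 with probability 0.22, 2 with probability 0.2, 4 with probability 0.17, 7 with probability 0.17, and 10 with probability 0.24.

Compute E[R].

4.67

E[R] = Σ r·P(R=r)
 = 0·0.22 + 2·0.2 + 4·0.17 + 7·0.17 + 10·0.24
 = 0 + 0.4 + 0.68 + 1.19 + 2.4
 = 4.67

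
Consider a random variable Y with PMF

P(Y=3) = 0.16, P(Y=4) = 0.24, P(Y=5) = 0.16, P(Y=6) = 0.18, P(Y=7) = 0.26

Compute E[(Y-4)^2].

E[(Y-4)^2] = Σ (y-4)^2·P(Y=y)
 = 1·0.16 + 0·0.24 + 1·0.16 + 4·0.18 + 9·0.26
 = 0.16 + 0 + 0.16 + 0.72 + 2.34
 = 3.38

3.38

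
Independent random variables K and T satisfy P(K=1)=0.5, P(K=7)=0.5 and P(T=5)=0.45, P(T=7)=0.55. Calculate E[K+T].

10.1

E[K+T] = Σ_k Σ_t (k+t) · P(K=k)P(T=t)
 = 6·0.225 + 8·0.275 + 12·0.225 + 14·0.275
 = 1.35 + 2.2 + 2.7 + 3.85
 = 10.1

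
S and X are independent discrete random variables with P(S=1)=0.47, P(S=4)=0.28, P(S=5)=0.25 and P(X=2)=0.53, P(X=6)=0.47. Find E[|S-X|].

E[|S-X|] = Σ_s Σ_x |s-x| · P(S=s)P(X=x)
 = 1·0.2491 + 5·0.2209 + 2·0.1484 + 2·0.1316 + 3·0.1325 + 1·0.1175
 = 0.2491 + 1.1045 + 0.2968 + 0.2632 + 0.3975 + 0.1175
 = 2.4286

2.4286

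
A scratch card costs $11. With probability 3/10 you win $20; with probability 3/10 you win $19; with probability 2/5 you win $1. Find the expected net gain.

E[payout] = 20·3/10 + 19·3/10 + 1·2/5
 = 6 + 57/10 + 2/5
 = 121/10
Net = 121/10 - 11 = 11/10

1.1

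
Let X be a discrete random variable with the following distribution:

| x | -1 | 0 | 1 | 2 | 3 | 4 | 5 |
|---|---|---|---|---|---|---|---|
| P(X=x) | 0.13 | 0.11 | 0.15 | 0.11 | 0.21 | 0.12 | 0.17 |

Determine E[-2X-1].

-5.4

E[-2X-1] = Σ (-2x-1)·P(X=x)
 = 1·0.13 + (-1)·0.11 + (-3)·0.15 + (-5)·0.11 + (-7)·0.21 + (-9)·0.12 + (-11)·0.17
 = 0.13 + (-0.11) + (-0.45) + (-0.55) + (-1.47) + (-1.08) + (-1.87)
 = -5.4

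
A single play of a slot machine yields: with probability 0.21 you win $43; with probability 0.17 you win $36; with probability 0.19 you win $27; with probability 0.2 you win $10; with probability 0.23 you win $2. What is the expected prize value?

22.74

E[payout] = 43·0.21 + 36·0.17 + 27·0.19 + 10·0.2 + 2·0.23
 = 9.03 + 6.12 + 5.13 + 2 + 0.46
 = 22.74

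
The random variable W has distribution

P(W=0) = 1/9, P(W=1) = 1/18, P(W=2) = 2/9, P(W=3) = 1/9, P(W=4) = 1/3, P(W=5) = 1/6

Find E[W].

3

E[W] = Σ w·P(W=w)
 = 0·1/9 + 1·1/18 + 2·2/9 + 3·1/9 + 4·1/3 + 5·1/6
 = 0 + 1/18 + 4/9 + 1/3 + 4/3 + 5/6
 = 3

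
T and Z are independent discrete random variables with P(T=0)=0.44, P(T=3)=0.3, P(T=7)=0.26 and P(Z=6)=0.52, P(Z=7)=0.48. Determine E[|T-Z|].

4.0304

E[|T-Z|] = Σ_t Σ_z |t-z| · P(T=t)P(Z=z)
 = 6·0.2288 + 7·0.2112 + 3·0.156 + 4·0.144 + 1·0.1352 + 0·0.1248
 = 1.3728 + 1.4784 + 0.468 + 0.576 + 0.1352 + 0
 = 4.0304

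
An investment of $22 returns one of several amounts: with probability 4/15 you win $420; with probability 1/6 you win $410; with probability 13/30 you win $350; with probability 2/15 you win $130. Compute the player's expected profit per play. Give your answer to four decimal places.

327.3333

E[payout] = 420·4/15 + 410·1/6 + 350·13/30 + 130·2/15
 = 112 + 205/3 + 455/3 + 52/3
 = 1048/3
Net = 1048/3 - 22 = 982/3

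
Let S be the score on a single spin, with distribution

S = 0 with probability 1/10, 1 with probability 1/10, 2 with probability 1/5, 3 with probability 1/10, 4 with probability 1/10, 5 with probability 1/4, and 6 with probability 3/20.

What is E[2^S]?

E[2^S] = Σ 2^s·P(S=s)
 = 1·1/10 + 2·1/10 + 4·1/5 + 8·1/10 + 16·1/10 + 32·1/4 + 64·3/20
 = 1/10 + 1/5 + 4/5 + 4/5 + 8/5 + 8 + 48/5
 = 211/10

21.1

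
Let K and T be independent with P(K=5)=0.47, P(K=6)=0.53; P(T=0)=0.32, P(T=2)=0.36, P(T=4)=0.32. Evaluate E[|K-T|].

E[|K-T|] = Σ_k Σ_t |k-t| · P(K=k)P(T=t)
 = 5·0.1504 + 3·0.1692 + 1·0.1504 + 6·0.1696 + 4·0.1908 + 2·0.1696
 = 0.752 + 0.5076 + 0.1504 + 1.0176 + 0.7632 + 0.3392
 = 3.53

3.53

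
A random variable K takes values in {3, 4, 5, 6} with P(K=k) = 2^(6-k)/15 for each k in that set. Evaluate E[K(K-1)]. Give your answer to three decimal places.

11.067

E[K(K-1)] = Σ k(k-1)·P(K=k)
 = 6·8/15 + 12·4/15 + 20·2/15 + 30·1/15
 = 16/5 + 16/5 + 8/3 + 2
 = 166/15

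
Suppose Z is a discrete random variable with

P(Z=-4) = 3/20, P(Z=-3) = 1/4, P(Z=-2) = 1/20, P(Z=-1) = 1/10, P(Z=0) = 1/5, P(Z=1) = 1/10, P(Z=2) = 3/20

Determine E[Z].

-1.15

E[Z] = Σ z·P(Z=z)
 = (-4)·3/20 + (-3)·1/4 + (-2)·1/20 + (-1)·1/10 + 0·1/5 + 1·1/10 + 2·3/20
 = (-3/5) + (-3/4) + (-1/10) + (-1/10) + 0 + 1/10 + 3/10
 = -23/20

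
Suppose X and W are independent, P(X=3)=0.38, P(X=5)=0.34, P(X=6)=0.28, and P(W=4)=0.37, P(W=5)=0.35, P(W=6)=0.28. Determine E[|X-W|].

E[|X-W|] = Σ_x Σ_w |x-w| · P(X=x)P(W=w)
 = 1·0.1406 + 2·0.133 + 3·0.1064 + 1·0.1258 + 0·0.119 + 1·0.0952 + 2·0.1036 + 1·0.098 + 0·0.0784
 = 0.1406 + 0.266 + 0.3192 + 0.1258 + 0 + 0.0952 + 0.2072 + 0.098 + 0
 = 1.252

1.252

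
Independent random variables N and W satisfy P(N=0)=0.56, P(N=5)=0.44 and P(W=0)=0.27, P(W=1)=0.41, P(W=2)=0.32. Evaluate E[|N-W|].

2.326

E[|N-W|] = Σ_n Σ_w |n-w| · P(N=n)P(W=w)
 = 0·0.1512 + 1·0.2296 + 2·0.1792 + 5·0.1188 + 4·0.1804 + 3·0.1408
 = 0 + 0.2296 + 0.3584 + 0.594 + 0.7216 + 0.4224
 = 2.326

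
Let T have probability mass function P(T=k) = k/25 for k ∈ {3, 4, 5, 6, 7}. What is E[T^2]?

E[T^2] = Σ t^2·P(T=t)
 = 9·3/25 + 16·4/25 + 25·1/5 + 36·6/25 + 49·7/25
 = 27/25 + 64/25 + 5 + 216/25 + 343/25
 = 31

31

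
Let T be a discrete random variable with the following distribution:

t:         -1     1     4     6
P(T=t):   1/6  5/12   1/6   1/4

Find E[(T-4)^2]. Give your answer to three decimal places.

8.917

E[(T-4)^2] = Σ (t-4)^2·P(T=t)
 = 25·1/6 + 9·5/12 + 0·1/6 + 4·1/4
 = 25/6 + 15/4 + 0 + 1
 = 107/12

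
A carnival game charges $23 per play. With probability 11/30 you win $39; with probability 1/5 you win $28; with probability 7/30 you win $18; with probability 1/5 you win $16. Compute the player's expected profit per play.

E[payout] = 39·11/30 + 28·1/5 + 18·7/30 + 16·1/5
 = 143/10 + 28/5 + 21/5 + 16/5
 = 273/10
Net = 273/10 - 23 = 43/10

4.3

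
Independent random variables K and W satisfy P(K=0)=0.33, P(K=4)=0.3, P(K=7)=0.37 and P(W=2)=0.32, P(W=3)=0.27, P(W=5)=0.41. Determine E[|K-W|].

E[|K-W|] = Σ_k Σ_w |k-w| · P(K=k)P(W=w)
 = 2·0.1056 + 3·0.0891 + 5·0.1353 + 2·0.096 + 1·0.081 + 1·0.123 + 5·0.1184 + 4·0.0999 + 2·0.1517
 = 0.2112 + 0.2673 + 0.6765 + 0.192 + 0.081 + 0.123 + 0.592 + 0.3996 + 0.3034
 = 2.846

2.846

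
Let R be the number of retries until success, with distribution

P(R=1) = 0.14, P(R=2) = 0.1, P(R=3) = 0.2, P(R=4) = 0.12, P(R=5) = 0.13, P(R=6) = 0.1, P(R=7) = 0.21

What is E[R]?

E[R] = Σ r·P(R=r)
 = 1·0.14 + 2·0.1 + 3·0.2 + 4·0.12 + 5·0.13 + 6·0.1 + 7·0.21
 = 0.14 + 0.2 + 0.6 + 0.48 + 0.65 + 0.6 + 1.47
 = 4.14

4.14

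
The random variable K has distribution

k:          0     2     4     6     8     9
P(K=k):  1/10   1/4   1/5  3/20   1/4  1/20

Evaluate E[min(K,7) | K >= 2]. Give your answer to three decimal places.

P(K >= 2) = 1/4 + 1/5 + 3/20 + 1/4 + 1/20 = 9/10.
E[min(K,7) | K >= 2] = [2·1/4 + 4·1/5 + 6·3/20 + 7·1/4 + 7·1/20] / (9/10)
 = 43/10 / (9/10)
 = 43/9

4.778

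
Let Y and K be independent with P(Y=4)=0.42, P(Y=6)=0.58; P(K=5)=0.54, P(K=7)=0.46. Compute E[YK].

30.5472

E[YK] = Σ_y Σ_k yk · P(Y=y)P(K=k)
 = 20·0.2268 + 28·0.1932 + 30·0.3132 + 42·0.2668
 = 4.536 + 5.4096 + 9.396 + 11.2056
 = 30.5472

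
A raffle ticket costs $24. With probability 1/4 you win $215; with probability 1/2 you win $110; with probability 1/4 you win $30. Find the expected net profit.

E[payout] = 215·1/4 + 110·1/2 + 30·1/4
 = 215/4 + 55 + 15/2
 = 465/4
Net = 465/4 - 24 = 369/4

92.25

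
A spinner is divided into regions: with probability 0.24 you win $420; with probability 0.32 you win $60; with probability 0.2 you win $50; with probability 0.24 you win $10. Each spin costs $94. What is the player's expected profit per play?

E[payout] = 420·0.24 + 60·0.32 + 50·0.2 + 10·0.24
 = 100.8 + 19.2 + 10 + 2.4
 = 132.4
Net = 132.4 - 94 = 38.4

38.4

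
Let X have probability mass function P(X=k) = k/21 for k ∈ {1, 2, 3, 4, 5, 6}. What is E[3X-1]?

12

E[3X-1] = Σ (3x-1)·P(X=x)
 = 2·1/21 + 5·2/21 + 8·1/7 + 11·4/21 + 14·5/21 + 17·2/7
 = 2/21 + 10/21 + 8/7 + 44/21 + 10/3 + 34/7
 = 12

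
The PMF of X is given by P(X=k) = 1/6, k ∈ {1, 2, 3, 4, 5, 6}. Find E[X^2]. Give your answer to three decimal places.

E[X^2] = Σ x^2·P(X=x)
 = 1·1/6 + 4·1/6 + 9·1/6 + 16·1/6 + 25·1/6 + 36·1/6
 = 1/6 + 2/3 + 3/2 + 8/3 + 25/6 + 6
 = 91/6

15.167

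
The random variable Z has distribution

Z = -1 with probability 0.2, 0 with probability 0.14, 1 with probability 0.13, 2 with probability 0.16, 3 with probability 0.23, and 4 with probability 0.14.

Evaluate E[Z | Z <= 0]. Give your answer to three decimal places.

-0.588

P(Z <= 0) = 0.2 + 0.14 = 0.34.
E[Z | Z <= 0] = [(-1)·0.2 + 0·0.14] / 0.34
 = -0.2 / 0.34
 = -10/17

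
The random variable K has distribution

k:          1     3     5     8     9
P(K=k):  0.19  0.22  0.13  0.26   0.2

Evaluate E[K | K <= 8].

4.475

P(K <= 8) = 0.19 + 0.22 + 0.13 + 0.26 = 0.8.
E[K | K <= 8] = [1·0.19 + 3·0.22 + 5·0.13 + 8·0.26] / 0.8
 = 3.58 / 0.8
 = 179/40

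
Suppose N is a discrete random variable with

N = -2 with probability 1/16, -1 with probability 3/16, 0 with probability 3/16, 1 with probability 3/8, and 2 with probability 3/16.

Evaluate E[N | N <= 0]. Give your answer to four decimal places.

P(N <= 0) = 1/16 + 3/16 + 3/16 = 7/16.
E[N | N <= 0] = [(-2)·1/16 + (-1)·3/16 + 0·3/16] / (7/16)
 = -5/16 / (7/16)
 = -5/7

-0.7143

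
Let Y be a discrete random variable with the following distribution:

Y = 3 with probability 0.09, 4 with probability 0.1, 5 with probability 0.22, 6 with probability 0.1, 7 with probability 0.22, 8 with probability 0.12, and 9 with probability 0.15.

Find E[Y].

E[Y] = Σ y·P(Y=y)
 = 3·0.09 + 4·0.1 + 5·0.22 + 6·0.1 + 7·0.22 + 8·0.12 + 9·0.15
 = 0.27 + 0.4 + 1.1 + 0.6 + 1.54 + 0.96 + 1.35
 = 6.22

6.22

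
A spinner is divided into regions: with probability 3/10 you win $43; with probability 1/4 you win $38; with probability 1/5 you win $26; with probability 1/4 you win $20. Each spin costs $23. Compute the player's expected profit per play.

E[payout] = 43·3/10 + 38·1/4 + 26·1/5 + 20·1/4
 = 129/10 + 19/2 + 26/5 + 5
 = 163/5
Net = 163/5 - 23 = 48/5

9.6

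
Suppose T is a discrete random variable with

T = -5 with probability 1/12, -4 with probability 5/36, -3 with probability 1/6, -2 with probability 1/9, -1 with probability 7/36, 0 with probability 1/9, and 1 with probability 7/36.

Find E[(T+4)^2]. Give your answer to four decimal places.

E[(T+4)^2] = Σ (t+4)^2·P(T=t)
 = 1·1/12 + 0·5/36 + 1·1/6 + 4·1/9 + 9·7/36 + 16·1/9 + 25·7/36
 = 1/12 + 0 + 1/6 + 4/9 + 7/4 + 16/9 + 175/36
 = 109/12

9.0833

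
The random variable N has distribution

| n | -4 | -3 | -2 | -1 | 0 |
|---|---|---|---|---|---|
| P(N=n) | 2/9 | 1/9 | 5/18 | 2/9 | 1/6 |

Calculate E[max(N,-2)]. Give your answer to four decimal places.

-1.4444

E[max(N,-2)] = Σ max(n,-2)·P(N=n)
 = (-2)·2/9 + (-2)·1/9 + (-2)·5/18 + (-1)·2/9 + 0·1/6
 = (-4/9) + (-2/9) + (-5/9) + (-2/9) + 0
 = -13/9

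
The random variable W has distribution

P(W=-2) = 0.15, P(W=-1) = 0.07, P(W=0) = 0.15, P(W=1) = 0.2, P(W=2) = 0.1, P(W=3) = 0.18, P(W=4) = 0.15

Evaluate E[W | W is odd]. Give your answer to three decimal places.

1.489

P(W is odd) = 0.07 + 0.2 + 0.18 = 0.45.
E[W | W is odd] = [(-1)·0.07 + 1·0.2 + 3·0.18] / 0.45
 = 0.67 / 0.45
 = 67/45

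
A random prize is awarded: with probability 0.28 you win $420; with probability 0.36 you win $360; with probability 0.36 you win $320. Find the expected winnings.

E[payout] = 420·0.28 + 360·0.36 + 320·0.36
 = 117.6 + 129.6 + 115.2
 = 362.4

362.4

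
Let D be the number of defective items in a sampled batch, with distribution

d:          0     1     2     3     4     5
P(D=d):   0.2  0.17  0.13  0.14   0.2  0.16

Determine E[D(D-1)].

E[D(D-1)] = Σ d(d-1)·P(D=d)
 = 0·0.2 + 0·0.17 + 2·0.13 + 6·0.14 + 12·0.2 + 20·0.16
 = 0 + 0 + 0.26 + 0.84 + 2.4 + 3.2
 = 6.7

6.7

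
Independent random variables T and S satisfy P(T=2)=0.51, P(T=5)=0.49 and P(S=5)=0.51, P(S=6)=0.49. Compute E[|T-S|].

2.02

E[|T-S|] = Σ_t Σ_s |t-s| · P(T=t)P(S=s)
 = 3·0.2601 + 4·0.2499 + 0·0.2499 + 1·0.2401
 = 0.7803 + 0.9996 + 0 + 0.2401
 = 2.02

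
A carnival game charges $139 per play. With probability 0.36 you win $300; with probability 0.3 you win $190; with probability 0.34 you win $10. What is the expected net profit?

29.4

E[payout] = 300·0.36 + 190·0.3 + 10·0.34
 = 108 + 57 + 3.4
 = 168.4
Net = 168.4 - 139 = 29.4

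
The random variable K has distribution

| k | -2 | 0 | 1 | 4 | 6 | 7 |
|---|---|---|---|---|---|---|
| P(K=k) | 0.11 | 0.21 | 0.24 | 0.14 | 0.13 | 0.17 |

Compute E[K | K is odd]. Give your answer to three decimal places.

3.488

P(K is odd) = 0.24 + 0.17 = 0.41.
E[K | K is odd] = [1·0.24 + 7·0.17] / 0.41
 = 1.43 / 0.41
 = 143/41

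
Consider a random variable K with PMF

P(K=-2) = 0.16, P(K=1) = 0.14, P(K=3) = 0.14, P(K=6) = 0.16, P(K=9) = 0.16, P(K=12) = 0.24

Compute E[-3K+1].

E[-3K+1] = Σ (-3k+1)·P(K=k)
 = 7·0.16 + (-2)·0.14 + (-8)·0.14 + (-17)·0.16 + (-26)·0.16 + (-35)·0.24
 = 1.12 + (-0.28) + (-1.12) + (-2.72) + (-4.16) + (-8.4)
 = -15.56

-15.56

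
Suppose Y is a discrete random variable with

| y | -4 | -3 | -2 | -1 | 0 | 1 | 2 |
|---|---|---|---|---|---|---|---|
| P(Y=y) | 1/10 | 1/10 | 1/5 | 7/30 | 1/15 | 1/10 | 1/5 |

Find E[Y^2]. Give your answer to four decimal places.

4.4333

E[Y^2] = Σ y^2·P(Y=y)
 = 16·1/10 + 9·1/10 + 4·1/5 + 1·7/30 + 0·1/15 + 1·1/10 + 4·1/5
 = 8/5 + 9/10 + 4/5 + 7/30 + 0 + 1/10 + 4/5
 = 133/30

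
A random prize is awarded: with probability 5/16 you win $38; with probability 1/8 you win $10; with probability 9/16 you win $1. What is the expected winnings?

13.6875

E[payout] = 38·5/16 + 10·1/8 + 1·9/16
 = 95/8 + 5/4 + 9/16
 = 219/16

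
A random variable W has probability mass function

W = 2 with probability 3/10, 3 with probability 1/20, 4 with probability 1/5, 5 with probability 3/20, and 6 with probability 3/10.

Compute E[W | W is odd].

4.5

P(W is odd) = 1/20 + 3/20 = 1/5.
E[W | W is odd] = [3·1/20 + 5·3/20] / (1/5)
 = 9/10 / (1/5)
 = 9/2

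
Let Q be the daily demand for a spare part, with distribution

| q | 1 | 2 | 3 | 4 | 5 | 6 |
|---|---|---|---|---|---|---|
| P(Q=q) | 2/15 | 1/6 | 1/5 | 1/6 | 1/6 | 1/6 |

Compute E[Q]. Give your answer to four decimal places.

E[Q] = Σ q·P(Q=q)
 = 1·2/15 + 2·1/6 + 3·1/5 + 4·1/6 + 5·1/6 + 6·1/6
 = 2/15 + 1/3 + 3/5 + 2/3 + 5/6 + 1
 = 107/30

3.5667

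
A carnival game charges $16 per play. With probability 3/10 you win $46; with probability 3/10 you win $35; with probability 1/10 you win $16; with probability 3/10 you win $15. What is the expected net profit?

E[payout] = 46·3/10 + 35·3/10 + 16·1/10 + 15·3/10
 = 69/5 + 21/2 + 8/5 + 9/2
 = 152/5
Net = 152/5 - 16 = 72/5

14.4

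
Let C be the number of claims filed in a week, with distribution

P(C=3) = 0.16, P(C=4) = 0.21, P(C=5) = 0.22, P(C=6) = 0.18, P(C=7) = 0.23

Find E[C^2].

E[C^2] = Σ c^2·P(C=c)
 = 9·0.16 + 16·0.21 + 25·0.22 + 36·0.18 + 49·0.23
 = 1.44 + 3.36 + 5.5 + 6.48 + 11.27
 = 28.05

28.05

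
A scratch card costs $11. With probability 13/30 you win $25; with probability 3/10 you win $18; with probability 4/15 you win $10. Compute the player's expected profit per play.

E[payout] = 25·13/30 + 18·3/10 + 10·4/15
 = 65/6 + 27/5 + 8/3
 = 189/10
Net = 189/10 - 11 = 79/10

7.9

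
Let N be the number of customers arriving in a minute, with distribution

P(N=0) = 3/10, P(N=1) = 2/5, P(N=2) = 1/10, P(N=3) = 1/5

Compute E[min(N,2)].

E[min(N,2)] = Σ min(n,2)·P(N=n)
 = 0·3/10 + 1·2/5 + 2·1/10 + 2·1/5
 = 0 + 2/5 + 1/5 + 2/5
 = 1

1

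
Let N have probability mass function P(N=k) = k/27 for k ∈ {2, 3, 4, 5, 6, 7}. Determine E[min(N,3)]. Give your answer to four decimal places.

2.9259

E[min(N,3)] = Σ min(n,3)·P(N=n)
 = 2·2/27 + 3·1/9 + 3·4/27 + 3·5/27 + 3·2/9 + 3·7/27
 = 4/27 + 1/3 + 4/9 + 5/9 + 2/3 + 7/9
 = 79/27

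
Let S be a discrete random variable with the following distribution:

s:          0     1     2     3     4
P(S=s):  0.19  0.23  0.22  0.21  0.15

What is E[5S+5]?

14.5

E[5S+5] = Σ (5s+5)·P(S=s)
 = 5·0.19 + 10·0.23 + 15·0.22 + 20·0.21 + 25·0.15
 = 0.95 + 2.3 + 3.3 + 4.2 + 3.75
 = 14.5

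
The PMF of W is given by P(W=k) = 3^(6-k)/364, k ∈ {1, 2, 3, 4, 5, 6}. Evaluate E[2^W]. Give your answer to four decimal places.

E[2^W] = Σ 2^w·P(W=w)
 = 2·243/364 + 4·81/364 + 8·27/364 + 16·9/364 + 32·3/364 + 64·1/364
 = 243/182 + 81/91 + 54/91 + 36/91 + 24/91 + 16/91
 = 95/26

3.6538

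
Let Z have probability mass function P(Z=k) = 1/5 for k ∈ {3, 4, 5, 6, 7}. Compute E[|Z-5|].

E[|Z-5|] = Σ |z-5|·P(Z=z)
 = 2·1/5 + 1·1/5 + 0·1/5 + 1·1/5 + 2·1/5
 = 2/5 + 1/5 + 0 + 1/5 + 2/5
 = 6/5

1.2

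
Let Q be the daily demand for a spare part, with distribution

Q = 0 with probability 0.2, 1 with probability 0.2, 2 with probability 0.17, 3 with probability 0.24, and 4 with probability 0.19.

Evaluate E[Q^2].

E[Q^2] = Σ q^2·P(Q=q)
 = 0·0.2 + 1·0.2 + 4·0.17 + 9·0.24 + 16·0.19
 = 0 + 0.2 + 0.68 + 2.16 + 3.04
 = 6.08

6.08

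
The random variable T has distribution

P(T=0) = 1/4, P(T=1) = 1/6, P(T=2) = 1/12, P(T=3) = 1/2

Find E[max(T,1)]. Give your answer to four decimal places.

E[max(T,1)] = Σ max(t,1)·P(T=t)
 = 1·1/4 + 1·1/6 + 2·1/12 + 3·1/2
 = 1/4 + 1/6 + 1/6 + 3/2
 = 25/12

2.0833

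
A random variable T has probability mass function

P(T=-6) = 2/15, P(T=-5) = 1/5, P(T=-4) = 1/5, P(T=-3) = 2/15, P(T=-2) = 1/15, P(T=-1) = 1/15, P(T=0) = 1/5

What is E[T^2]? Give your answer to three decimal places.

E[T^2] = Σ t^2·P(T=t)
 = 36·2/15 + 25·1/5 + 16·1/5 + 9·2/15 + 4·1/15 + 1·1/15 + 0·1/5
 = 24/5 + 5 + 16/5 + 6/5 + 4/15 + 1/15 + 0
 = 218/15

14.533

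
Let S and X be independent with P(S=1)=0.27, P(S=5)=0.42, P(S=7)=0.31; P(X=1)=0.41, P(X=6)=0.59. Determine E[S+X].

8.49

E[S+X] = Σ_s Σ_x (s+x) · P(S=s)P(X=x)
 = 2·0.1107 + 7·0.1593 + 6·0.1722 + 11·0.2478 + 8·0.1271 + 13·0.1829
 = 0.2214 + 1.1151 + 1.0332 + 2.7258 + 1.0168 + 2.3777
 = 8.49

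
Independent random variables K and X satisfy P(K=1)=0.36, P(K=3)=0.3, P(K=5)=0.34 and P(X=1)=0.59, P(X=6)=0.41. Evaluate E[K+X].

E[K+X] = Σ_k Σ_x (k+x) · P(K=k)P(X=x)
 = 2·0.2124 + 7·0.1476 + 4·0.177 + 9·0.123 + 6·0.2006 + 11·0.1394
 = 0.4248 + 1.0332 + 0.708 + 1.107 + 1.2036 + 1.5334
 = 6.01

6.01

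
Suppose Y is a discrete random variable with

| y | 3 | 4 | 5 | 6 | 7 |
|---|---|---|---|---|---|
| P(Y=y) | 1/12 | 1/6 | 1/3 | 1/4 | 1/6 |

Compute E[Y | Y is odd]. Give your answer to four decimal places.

5.2857

P(Y is odd) = 1/12 + 1/3 + 1/6 = 7/12.
E[Y | Y is odd] = [3·1/12 + 5·1/3 + 7·1/6] / (7/12)
 = 37/12 / (7/12)
 = 37/7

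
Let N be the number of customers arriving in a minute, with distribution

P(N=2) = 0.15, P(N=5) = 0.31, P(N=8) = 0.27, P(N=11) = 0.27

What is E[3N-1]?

E[3N-1] = Σ (3n-1)·P(N=n)
 = 5·0.15 + 14·0.31 + 23·0.27 + 32·0.27
 = 0.75 + 4.34 + 6.21 + 8.64
 = 19.94

19.94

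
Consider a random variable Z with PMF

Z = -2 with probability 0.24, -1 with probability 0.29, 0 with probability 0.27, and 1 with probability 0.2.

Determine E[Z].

-0.57

E[Z] = Σ z·P(Z=z)
 = (-2)·0.24 + (-1)·0.29 + 0·0.27 + 1·0.2
 = (-0.48) + (-0.29) + 0 + 0.2
 = -0.57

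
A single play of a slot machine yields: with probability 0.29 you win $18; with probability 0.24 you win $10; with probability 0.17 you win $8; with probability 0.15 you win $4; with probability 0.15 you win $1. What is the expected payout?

E[payout] = 18·0.29 + 10·0.24 + 8·0.17 + 4·0.15 + 1·0.15
 = 5.22 + 2.4 + 1.36 + 0.6 + 0.15
 = 9.73

9.73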